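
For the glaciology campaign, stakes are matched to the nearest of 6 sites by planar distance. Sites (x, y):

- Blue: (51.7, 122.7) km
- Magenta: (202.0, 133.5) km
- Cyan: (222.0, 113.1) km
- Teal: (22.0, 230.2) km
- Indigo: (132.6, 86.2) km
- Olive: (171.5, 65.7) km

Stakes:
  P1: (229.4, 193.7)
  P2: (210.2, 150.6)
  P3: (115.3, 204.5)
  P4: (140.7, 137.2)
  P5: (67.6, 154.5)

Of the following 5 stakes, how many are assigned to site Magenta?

P1 → Magenta
P2 → Magenta
P3 → Teal
P4 → Indigo
P5 → Blue
2 of the 5 go to Magenta.

2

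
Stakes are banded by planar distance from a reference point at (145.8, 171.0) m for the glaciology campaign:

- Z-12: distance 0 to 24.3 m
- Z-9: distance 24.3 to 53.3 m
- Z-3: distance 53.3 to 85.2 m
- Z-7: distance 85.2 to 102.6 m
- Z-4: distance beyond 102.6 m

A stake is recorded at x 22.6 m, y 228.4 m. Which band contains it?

Z-4

Distance = √((22.6−145.8)² + (228.4−171.0)²) = √(15178.240 + 3294.760) = 135.915 m.
102.6 ≤ 135.915 < ∞ → Z-4.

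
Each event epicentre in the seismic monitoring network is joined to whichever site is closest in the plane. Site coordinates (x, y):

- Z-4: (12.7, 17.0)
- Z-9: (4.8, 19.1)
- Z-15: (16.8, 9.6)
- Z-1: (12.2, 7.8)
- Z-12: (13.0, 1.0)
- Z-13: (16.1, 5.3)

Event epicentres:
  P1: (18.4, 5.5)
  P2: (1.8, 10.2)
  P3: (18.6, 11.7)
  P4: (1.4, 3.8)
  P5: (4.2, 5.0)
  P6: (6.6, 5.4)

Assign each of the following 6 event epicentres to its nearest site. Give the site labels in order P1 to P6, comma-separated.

P1 → Z-13 (d²=5.33)
P2 → Z-9 (d²=88.21)
P3 → Z-15 (d²=7.65)
P4 → Z-1 (d²=132.64)
P5 → Z-1 (d²=71.84)
P6 → Z-1 (d²=37.12)

Z-13, Z-9, Z-15, Z-1, Z-1, Z-1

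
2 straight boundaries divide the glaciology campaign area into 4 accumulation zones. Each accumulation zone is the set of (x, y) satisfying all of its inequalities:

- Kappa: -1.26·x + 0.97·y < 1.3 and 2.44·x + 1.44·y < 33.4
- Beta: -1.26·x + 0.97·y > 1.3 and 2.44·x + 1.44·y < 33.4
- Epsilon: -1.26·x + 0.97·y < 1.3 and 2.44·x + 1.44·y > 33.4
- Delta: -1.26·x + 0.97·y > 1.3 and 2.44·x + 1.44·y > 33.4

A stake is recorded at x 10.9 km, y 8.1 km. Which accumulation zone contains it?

Epsilon

-1.26·10.9 + 0.97·8.1 = -5.877, which is < 1.3
2.44·10.9 + 1.44·8.1 = 38.260, which is > 33.4
This sign pattern matches Epsilon.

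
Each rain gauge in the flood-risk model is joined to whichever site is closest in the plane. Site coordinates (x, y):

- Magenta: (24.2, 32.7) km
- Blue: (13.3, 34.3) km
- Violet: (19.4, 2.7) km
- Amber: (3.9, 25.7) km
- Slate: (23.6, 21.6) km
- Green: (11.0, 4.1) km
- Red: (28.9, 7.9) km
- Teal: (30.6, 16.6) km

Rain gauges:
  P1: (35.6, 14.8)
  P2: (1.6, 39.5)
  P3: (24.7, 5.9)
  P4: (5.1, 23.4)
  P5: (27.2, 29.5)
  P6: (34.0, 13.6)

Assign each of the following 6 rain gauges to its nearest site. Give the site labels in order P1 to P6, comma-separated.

P1 → Teal (d²=28.24)
P2 → Blue (d²=163.93)
P3 → Red (d²=21.64)
P4 → Amber (d²=6.73)
P5 → Magenta (d²=19.24)
P6 → Teal (d²=20.56)

Teal, Blue, Red, Amber, Magenta, Teal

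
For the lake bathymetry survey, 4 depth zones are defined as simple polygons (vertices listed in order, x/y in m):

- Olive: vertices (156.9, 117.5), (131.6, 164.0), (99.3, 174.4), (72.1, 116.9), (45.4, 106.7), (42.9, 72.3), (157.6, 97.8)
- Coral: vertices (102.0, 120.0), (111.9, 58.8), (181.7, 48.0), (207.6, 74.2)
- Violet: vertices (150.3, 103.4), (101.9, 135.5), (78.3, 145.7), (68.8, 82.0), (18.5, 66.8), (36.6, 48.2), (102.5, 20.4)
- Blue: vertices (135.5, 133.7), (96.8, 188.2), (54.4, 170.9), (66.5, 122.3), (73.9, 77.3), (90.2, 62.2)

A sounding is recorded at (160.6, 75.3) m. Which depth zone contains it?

Coral

Cast a ray rightward from (160.6, 75.3). For each polygon, the edges (by vertex number in listed order) whose endpoints lie on opposite sides of y = 75.3, where each meets that height, and whether that is right or left of the point:
Olive: 5–6 at x≈43.12 (left), 6–7 at x≈56.39 (left) → 0 crossings.
Coral: 1–2 at x≈109.23 (left), 4–1 at x≈205.06 (right) → 1 crossing.
Violet: 4–5 at x≈46.63 (left), 7–1 at x≈134.12 (left) → 0 crossings.
Blue: 5–6 at x≈76.06 (left), 6–1 at x≈98.50 (left) → 0 crossings.
Only Coral has an odd count, so the point is inside Coral.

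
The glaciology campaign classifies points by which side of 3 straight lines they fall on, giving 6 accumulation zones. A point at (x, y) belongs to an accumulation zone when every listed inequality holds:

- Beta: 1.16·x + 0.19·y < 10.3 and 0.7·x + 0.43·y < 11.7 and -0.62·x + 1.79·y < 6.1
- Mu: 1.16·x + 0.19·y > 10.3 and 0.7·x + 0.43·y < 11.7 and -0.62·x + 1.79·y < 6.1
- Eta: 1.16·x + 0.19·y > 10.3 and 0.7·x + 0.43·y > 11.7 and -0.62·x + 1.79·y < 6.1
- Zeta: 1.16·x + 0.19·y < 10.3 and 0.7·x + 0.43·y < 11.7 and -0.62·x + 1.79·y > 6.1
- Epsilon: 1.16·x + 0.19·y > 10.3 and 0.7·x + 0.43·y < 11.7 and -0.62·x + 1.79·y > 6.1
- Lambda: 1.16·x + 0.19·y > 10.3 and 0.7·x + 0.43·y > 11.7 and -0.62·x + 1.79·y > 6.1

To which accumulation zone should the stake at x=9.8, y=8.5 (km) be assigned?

1.16·9.8 + 0.19·8.5 = 12.983, which is > 10.3
0.7·9.8 + 0.43·8.5 = 10.515, which is < 11.7
-0.62·9.8 + 1.79·8.5 = 9.139, which is > 6.1
This sign pattern matches Epsilon.

Epsilon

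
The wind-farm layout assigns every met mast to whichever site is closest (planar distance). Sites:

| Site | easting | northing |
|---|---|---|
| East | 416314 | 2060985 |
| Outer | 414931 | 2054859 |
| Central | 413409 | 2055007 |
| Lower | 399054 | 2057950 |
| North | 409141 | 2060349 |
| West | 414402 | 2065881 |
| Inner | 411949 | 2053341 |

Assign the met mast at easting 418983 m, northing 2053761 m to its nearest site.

Squared distances to each site:
East: 59309737.000; Outer: 17624308.000; Central: 32621992.000; Lower: 414712762.000; North: 140266708.000; West: 167879961.000; Inner: 49653556.000.
Minimum at Outer.

Outer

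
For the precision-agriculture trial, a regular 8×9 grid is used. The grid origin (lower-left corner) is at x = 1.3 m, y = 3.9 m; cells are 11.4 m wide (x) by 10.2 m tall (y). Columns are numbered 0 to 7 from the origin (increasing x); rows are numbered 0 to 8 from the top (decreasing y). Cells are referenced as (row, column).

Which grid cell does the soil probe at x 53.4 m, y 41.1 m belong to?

(5, 4)

Column index: ⌊(53.4 − 1.3) / 11.4⌋ = ⌊4.570⌋ = 4
Row offset from origin: ⌊(41.1 − 3.9) / 10.2⌋ = ⌊3.647⌋ = 3 → row 5 (counted from top)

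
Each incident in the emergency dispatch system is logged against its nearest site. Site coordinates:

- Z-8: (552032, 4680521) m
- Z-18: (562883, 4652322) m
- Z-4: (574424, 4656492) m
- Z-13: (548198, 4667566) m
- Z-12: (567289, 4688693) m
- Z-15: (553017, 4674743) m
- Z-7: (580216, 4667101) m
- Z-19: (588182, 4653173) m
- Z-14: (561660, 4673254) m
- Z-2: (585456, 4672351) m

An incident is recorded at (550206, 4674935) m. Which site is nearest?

Squared distances to each site:
Z-8: 34537672.000; Z-18: 672054098.000; Z-4: 926655773.000; Z-13: 58334225.000; Z-12: 481111453.000; Z-15: 7938585.000; Z-7: 961971656.000; Z-19: 1915761220.000; Z-14: 134019877.000; Z-2: 1249239556.000.
Minimum at Z-15.

Z-15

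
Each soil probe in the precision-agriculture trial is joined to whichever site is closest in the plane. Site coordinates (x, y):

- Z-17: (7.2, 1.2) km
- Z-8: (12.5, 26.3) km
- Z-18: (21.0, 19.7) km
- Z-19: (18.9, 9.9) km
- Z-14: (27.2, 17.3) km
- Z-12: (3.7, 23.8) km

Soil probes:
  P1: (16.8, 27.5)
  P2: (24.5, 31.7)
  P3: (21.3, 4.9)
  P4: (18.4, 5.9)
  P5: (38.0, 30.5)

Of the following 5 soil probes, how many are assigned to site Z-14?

1

P1 → Z-8
P2 → Z-18
P3 → Z-19
P4 → Z-19
P5 → Z-14
1 of the 5 goes to Z-14.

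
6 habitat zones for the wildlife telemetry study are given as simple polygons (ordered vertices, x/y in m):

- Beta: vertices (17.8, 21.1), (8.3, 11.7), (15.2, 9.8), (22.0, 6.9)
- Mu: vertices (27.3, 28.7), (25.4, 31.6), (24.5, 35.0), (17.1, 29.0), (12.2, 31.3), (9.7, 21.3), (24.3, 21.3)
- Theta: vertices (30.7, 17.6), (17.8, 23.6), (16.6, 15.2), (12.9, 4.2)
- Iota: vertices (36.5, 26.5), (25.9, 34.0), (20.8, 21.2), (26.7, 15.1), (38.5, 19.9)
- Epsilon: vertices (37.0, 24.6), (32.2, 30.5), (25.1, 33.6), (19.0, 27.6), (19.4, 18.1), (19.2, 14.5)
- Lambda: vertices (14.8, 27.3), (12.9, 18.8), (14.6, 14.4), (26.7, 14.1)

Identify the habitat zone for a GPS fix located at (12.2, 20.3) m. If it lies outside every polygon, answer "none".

Cast a ray rightward from (12.2, 20.3). For each polygon, the edges (by vertex number in listed order) whose endpoints lie on opposite sides of y = 20.3, where each meets that height, and whether that is right or left of the point:
Beta: 1–2 at x≈16.99 (right), 4–1 at x≈18.04 (right) → 2 crossings.
Mu: no edge straddles that height → 0 crossings.
Theta: 1–2 at x≈24.90 (right), 2–3 at x≈17.33 (right) → 2 crossings.
Iota: 3–4 at x≈21.67 (right), 5–1 at x≈38.38 (right) → 2 crossings.
Epsilon: 4–5 at x≈19.31 (right), 6–1 at x≈29.42 (right) → 2 crossings.
Lambda: 1–2 at x≈13.24 (right), 4–1 at x≈21.11 (right) → 2 crossings.
All counts are even, so the point lies outside every listed polygon.

none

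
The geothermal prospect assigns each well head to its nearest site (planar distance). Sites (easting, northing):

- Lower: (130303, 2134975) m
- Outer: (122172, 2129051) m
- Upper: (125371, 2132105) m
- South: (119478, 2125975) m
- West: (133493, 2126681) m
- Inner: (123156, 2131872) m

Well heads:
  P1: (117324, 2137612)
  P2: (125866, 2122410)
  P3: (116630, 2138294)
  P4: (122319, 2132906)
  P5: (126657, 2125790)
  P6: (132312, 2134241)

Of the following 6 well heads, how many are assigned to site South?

P1 → Inner
P2 → South
P3 → Inner
P4 → Inner
P5 → Outer
P6 → Lower
1 of the 6 goes to South.

1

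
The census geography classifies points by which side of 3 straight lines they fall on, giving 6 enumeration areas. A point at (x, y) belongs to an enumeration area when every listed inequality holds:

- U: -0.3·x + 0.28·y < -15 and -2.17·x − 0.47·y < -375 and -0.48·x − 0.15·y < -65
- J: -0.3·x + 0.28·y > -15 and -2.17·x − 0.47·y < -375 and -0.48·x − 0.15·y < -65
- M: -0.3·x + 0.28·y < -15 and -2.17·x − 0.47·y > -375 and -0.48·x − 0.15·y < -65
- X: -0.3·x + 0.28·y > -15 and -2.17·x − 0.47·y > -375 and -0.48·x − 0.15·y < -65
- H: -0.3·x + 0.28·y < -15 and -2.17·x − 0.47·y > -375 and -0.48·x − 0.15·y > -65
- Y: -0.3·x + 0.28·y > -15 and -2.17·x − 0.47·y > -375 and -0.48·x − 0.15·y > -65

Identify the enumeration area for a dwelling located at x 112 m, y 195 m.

-0.3·112 + 0.28·195 = 21.000, which is > -15
-2.17·112 − 0.47·195 = -334.690, which is > -375
-0.48·112 − 0.15·195 = -83.010, which is < -65
This sign pattern matches X.

X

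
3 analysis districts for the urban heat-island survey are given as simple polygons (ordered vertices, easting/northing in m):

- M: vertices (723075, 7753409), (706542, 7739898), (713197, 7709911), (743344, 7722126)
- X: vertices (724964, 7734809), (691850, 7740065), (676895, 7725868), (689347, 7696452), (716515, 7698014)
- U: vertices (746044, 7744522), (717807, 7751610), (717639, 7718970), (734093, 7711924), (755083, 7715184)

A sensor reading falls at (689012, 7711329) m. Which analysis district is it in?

X

Cast a ray rightward from (689012, 7711329). For each polygon, the edges (by vertex number in listed order) whose endpoints lie on opposite sides of northing = 7711329, where each meets that height, and whether that is right or left of the point:
M: 2–3 at easting≈712882.3 (right), 3–4 at easting≈716696.7 (right) → 2 crossings.
X: 3–4 at easting≈683049.5 (left), 5–1 at easting≈719572.4 (right) → 1 crossing.
U: no edge straddles that height → 0 crossings.
Only X has an odd count, so the point is inside X.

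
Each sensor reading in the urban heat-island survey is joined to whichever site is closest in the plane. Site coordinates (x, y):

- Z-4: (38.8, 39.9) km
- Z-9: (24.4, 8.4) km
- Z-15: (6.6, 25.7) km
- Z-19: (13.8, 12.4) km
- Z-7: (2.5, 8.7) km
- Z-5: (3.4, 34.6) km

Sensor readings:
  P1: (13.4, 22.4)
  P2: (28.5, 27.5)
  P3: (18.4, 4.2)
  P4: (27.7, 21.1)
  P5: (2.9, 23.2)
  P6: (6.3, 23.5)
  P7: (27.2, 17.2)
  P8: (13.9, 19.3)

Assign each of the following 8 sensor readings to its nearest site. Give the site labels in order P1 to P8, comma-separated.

P1 → Z-15 (d²=57.13)
P2 → Z-4 (d²=259.85)
P3 → Z-9 (d²=53.64)
P4 → Z-9 (d²=172.18)
P5 → Z-15 (d²=19.94)
P6 → Z-15 (d²=4.93)
P7 → Z-9 (d²=85.28)
P8 → Z-19 (d²=47.62)

Z-15, Z-4, Z-9, Z-9, Z-15, Z-15, Z-9, Z-19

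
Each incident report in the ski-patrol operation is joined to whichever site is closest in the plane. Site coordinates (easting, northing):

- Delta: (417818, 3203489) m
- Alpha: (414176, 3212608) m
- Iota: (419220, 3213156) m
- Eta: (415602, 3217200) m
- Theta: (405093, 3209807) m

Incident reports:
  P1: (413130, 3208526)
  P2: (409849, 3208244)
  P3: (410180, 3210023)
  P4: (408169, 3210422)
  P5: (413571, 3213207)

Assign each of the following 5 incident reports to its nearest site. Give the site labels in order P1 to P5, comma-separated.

P1 → Alpha (d²=17756840.00)
P2 → Theta (d²=25062505.00)
P3 → Alpha (d²=22650241.00)
P4 → Theta (d²=9840001.00)
P5 → Alpha (d²=724826.00)

Alpha, Theta, Alpha, Theta, Alpha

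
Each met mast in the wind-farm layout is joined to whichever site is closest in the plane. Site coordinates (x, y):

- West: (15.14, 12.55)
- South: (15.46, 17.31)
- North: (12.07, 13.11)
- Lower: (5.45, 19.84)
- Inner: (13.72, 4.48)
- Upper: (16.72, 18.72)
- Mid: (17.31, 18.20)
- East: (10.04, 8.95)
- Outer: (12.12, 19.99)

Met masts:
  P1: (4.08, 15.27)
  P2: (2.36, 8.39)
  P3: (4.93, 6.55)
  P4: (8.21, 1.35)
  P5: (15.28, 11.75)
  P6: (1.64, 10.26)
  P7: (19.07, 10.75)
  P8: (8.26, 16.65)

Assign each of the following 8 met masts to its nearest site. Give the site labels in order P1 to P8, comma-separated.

P1 → Lower (d²=22.76)
P2 → East (d²=59.30)
P3 → East (d²=31.87)
P4 → Inner (d²=40.16)
P5 → West (d²=0.66)
P6 → East (d²=72.28)
P7 → West (d²=18.68)
P8 → Lower (d²=18.07)

Lower, East, East, Inner, West, East, West, Lower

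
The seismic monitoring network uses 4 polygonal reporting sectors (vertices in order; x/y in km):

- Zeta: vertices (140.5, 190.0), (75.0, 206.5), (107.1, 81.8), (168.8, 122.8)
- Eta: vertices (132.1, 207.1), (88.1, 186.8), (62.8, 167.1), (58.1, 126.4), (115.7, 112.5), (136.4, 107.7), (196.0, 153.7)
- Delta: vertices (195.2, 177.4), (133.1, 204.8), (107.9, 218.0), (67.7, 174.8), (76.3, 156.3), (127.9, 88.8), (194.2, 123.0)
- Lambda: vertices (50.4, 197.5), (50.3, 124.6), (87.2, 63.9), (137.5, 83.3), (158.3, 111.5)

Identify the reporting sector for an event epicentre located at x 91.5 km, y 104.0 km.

Lambda

Cast a ray rightward from (91.5, 104.0). For each polygon, the edges (by vertex number in listed order) whose endpoints lie on opposite sides of y = 104.0, where each meets that height, and whether that is right or left of the point:
Zeta: 2–3 at x≈101.39 (right), 3–4 at x≈140.51 (right) → 2 crossings.
Eta: no edge straddles that height → 0 crossings.
Delta: 5–6 at x≈116.28 (right), 6–7 at x≈157.37 (right) → 2 crossings.
Lambda: 2–3 at x≈62.82 (left), 4–5 at x≈152.77 (right) → 1 crossing.
Only Lambda has an odd count, so the point is inside Lambda.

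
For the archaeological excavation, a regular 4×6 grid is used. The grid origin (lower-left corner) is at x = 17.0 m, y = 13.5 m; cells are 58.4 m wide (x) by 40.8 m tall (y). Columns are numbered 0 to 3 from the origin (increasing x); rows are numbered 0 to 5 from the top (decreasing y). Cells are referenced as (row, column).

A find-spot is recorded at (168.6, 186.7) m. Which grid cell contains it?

Column index: ⌊(168.6 − 17.0) / 58.4⌋ = ⌊2.596⌋ = 2
Row offset from origin: ⌊(186.7 − 13.5) / 40.8⌋ = ⌊4.245⌋ = 4 → row 1 (counted from top)

(1, 2)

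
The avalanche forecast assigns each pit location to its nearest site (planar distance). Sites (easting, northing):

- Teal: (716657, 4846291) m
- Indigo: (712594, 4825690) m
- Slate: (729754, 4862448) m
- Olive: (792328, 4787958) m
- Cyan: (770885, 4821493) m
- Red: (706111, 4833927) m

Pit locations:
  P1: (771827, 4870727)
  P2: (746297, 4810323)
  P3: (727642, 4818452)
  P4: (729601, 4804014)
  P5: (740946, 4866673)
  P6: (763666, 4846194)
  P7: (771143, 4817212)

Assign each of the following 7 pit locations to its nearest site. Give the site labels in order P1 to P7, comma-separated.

P1 → Slate (d²=1838679170.00)
P2 → Cyan (d²=729338644.00)
P3 → Indigo (d²=278830948.00)
P4 → Indigo (d²=759087025.00)
P5 → Slate (d²=143111489.00)
P6 → Cyan (d²=662253362.00)
P7 → Cyan (d²=18393525.00)

Slate, Cyan, Indigo, Indigo, Slate, Cyan, Cyan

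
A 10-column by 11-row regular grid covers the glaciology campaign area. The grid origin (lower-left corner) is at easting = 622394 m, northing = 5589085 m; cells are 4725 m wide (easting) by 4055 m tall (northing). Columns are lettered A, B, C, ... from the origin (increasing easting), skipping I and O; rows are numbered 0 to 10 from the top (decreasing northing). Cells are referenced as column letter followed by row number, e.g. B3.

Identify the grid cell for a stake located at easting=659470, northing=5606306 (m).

Column index: ⌊(659470 − 622394) / 4725⌋ = ⌊7.847⌋ = 7 → column H
Row offset from origin: ⌊(5606306 − 5589085) / 4055⌋ = ⌊4.247⌋ = 4 → row 6 (counted from top)

H6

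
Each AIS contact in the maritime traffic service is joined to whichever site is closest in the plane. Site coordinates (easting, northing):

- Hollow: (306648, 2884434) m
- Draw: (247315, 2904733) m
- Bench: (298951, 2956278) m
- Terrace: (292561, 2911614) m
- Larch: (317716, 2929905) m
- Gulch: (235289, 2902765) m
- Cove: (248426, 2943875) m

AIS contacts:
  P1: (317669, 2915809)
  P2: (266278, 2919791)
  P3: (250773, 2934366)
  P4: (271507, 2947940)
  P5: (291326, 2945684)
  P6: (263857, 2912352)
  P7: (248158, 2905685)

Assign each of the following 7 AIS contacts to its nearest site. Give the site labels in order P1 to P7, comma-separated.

P1 → Larch (d²=198699425.00)
P2 → Draw (d²=586338733.00)
P3 → Cove (d²=95929490.00)
P4 → Cove (d²=549256786.00)
P5 → Bench (d²=170373461.00)
P6 → Draw (d²=331686925.00)
P7 → Draw (d²=1616953.00)

Larch, Draw, Cove, Cove, Bench, Draw, Draw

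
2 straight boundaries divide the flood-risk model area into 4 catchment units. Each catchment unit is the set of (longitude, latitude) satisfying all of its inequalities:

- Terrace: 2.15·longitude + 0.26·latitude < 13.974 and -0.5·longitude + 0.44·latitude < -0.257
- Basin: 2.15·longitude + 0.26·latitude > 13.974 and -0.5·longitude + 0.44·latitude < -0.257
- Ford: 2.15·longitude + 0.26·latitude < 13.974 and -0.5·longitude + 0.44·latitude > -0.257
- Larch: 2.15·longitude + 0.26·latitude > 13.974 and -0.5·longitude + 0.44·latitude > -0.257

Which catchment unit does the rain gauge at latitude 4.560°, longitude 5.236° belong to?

Terrace

2.15·5.236 + 0.26·4.560 = 12.443, which is < 13.974
-0.5·5.236 + 0.44·4.560 = -0.612, which is < -0.257
This sign pattern matches Terrace.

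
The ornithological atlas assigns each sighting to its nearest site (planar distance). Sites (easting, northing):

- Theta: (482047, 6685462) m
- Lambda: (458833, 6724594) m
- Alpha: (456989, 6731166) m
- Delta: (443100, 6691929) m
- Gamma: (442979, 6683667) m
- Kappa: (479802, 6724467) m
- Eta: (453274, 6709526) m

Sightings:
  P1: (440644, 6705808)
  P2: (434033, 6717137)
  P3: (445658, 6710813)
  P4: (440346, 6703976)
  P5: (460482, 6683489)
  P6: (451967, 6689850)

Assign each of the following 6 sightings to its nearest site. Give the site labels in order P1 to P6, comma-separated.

Eta, Eta, Eta, Delta, Gamma, Delta

P1 → Eta (d²=173340424.00)
P2 → Eta (d²=428143402.00)
P3 → Eta (d²=59659825.00)
P4 → Delta (d²=152714725.00)
P5 → Gamma (d²=306386693.00)
P6 → Delta (d²=82945930.00)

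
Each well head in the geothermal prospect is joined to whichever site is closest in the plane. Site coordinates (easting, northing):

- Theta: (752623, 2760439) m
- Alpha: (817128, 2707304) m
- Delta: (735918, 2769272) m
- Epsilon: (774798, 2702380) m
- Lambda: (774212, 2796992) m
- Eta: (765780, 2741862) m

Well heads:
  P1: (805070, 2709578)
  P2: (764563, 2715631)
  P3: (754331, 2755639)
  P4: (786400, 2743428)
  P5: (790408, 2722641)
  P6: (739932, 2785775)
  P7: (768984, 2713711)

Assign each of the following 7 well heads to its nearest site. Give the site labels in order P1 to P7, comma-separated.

Alpha, Epsilon, Theta, Eta, Epsilon, Delta, Epsilon

P1 → Alpha (d²=150566440.00)
P2 → Epsilon (d²=280344226.00)
P3 → Theta (d²=25957264.00)
P4 → Eta (d²=427636756.00)
P5 → Epsilon (d²=654180221.00)
P6 → Delta (d²=288461205.00)
P7 → Epsilon (d²=162194157.00)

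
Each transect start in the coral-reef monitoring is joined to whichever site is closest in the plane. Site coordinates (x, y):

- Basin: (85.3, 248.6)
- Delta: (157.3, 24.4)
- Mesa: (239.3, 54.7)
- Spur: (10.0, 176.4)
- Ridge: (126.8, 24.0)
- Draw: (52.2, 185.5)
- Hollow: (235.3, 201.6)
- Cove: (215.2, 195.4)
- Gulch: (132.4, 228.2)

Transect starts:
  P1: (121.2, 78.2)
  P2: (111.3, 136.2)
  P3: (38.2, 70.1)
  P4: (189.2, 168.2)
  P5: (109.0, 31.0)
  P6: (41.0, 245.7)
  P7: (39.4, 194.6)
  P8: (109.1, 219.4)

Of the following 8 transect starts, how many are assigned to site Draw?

2

P1 → Ridge
P2 → Draw
P3 → Ridge
P4 → Cove
P5 → Ridge
P6 → Basin
P7 → Draw
P8 → Gulch
2 of the 8 go to Draw.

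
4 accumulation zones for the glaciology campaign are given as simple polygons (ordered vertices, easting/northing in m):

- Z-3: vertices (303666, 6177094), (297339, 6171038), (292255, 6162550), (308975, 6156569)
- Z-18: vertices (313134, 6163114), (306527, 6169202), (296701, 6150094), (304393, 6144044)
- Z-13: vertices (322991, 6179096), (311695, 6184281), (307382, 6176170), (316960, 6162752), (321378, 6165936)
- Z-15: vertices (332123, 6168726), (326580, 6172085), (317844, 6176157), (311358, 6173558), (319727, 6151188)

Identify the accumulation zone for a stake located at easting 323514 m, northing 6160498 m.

Cast a ray rightward from (323514, 6160498). For each polygon, the edges (by vertex number in listed order) whose endpoints lie on opposite sides of northing = 6160498, where each meets that height, and whether that is right or left of the point:
Z-3: 3–4 at easting≈297991.4 (left), 4–1 at easting≈307958.7 (left) → 0 crossings.
Z-18: 2–3 at easting≈302051.1 (left), 4–1 at easting≈311934.9 (left) → 0 crossings.
Z-13: no edge straddles that height → 0 crossings.
Z-15: 4–5 at easting≈316244.0 (left), 5–1 at easting≈326307.4 (right) → 1 crossing.
Only Z-15 has an odd count, so the point is inside Z-15.

Z-15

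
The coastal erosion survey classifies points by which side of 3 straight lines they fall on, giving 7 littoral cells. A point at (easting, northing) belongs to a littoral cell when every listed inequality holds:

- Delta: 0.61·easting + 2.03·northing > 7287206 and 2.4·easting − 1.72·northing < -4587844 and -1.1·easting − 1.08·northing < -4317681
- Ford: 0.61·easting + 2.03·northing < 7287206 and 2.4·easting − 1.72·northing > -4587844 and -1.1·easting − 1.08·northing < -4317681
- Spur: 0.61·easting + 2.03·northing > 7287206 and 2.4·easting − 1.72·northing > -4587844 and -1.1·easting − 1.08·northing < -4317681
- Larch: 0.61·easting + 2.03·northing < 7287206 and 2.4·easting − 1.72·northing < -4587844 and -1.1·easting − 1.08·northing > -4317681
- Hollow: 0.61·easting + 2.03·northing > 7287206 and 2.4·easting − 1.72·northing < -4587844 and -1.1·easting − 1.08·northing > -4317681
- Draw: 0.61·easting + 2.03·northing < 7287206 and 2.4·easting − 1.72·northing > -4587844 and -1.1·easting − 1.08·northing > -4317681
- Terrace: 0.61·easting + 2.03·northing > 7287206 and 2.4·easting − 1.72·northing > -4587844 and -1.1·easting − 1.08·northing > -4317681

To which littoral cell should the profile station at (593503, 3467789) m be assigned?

0.61·593503 + 2.03·3467789 = 7401648.500, which is > 7287206
2.4·593503 − 1.72·3467789 = -4540189.880, which is > -4587844
-1.1·593503 − 1.08·3467789 = -4398065.420, which is < -4317681
This sign pattern matches Spur.

Spur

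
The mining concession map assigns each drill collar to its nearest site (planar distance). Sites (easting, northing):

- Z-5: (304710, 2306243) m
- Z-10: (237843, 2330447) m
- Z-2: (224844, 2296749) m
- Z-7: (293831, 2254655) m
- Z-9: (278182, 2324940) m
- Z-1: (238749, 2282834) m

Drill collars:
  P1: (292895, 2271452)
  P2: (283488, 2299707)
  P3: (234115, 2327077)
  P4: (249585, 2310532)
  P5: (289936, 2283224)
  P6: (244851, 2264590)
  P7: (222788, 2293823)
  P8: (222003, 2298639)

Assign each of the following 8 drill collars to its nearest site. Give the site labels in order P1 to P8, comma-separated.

Z-7, Z-5, Z-10, Z-10, Z-5, Z-1, Z-2, Z-2

P1 → Z-7 (d²=283015305.00)
P2 → Z-5 (d²=493092580.00)
P3 → Z-10 (d²=25254884.00)
P4 → Z-10 (d²=534481789.00)
P5 → Z-5 (d²=748145437.00)
P6 → Z-1 (d²=370077940.00)
P7 → Z-2 (d²=12788612.00)
P8 → Z-2 (d²=11643381.00)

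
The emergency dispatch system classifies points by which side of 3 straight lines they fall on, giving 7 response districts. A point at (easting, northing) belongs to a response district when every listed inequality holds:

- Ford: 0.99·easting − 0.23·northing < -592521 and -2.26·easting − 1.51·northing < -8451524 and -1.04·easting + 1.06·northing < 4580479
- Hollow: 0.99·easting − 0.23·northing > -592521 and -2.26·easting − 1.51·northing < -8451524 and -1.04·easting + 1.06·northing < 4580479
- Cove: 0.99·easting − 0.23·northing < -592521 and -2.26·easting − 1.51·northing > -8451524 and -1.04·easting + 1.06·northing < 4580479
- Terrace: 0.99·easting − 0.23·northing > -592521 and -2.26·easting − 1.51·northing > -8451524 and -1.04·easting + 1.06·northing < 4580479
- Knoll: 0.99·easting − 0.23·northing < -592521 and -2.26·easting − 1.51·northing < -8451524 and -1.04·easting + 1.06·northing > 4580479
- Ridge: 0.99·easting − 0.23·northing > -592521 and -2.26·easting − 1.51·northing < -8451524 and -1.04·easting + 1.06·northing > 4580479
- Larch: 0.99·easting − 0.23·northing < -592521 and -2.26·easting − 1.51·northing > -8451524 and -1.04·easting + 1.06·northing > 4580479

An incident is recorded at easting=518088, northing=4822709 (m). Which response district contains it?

Ford

0.99·518088 − 0.23·4822709 = -596315.950, which is < -592521
-2.26·518088 − 1.51·4822709 = -8453169.470, which is < -8451524
-1.04·518088 + 1.06·4822709 = 4573260.020, which is < 4580479
This sign pattern matches Ford.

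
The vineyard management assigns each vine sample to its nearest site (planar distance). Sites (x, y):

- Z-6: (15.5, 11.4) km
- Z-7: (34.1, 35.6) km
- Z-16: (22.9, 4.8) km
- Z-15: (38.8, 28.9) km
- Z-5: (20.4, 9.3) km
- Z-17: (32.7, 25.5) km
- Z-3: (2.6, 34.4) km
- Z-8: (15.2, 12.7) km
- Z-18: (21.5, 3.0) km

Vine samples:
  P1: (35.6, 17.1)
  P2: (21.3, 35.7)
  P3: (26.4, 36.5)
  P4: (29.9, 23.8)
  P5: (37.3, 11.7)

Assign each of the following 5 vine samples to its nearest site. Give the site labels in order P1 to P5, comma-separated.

P1 → Z-17 (d²=78.97)
P2 → Z-7 (d²=163.85)
P3 → Z-7 (d²=60.10)
P4 → Z-17 (d²=10.73)
P5 → Z-17 (d²=211.60)

Z-17, Z-7, Z-7, Z-17, Z-17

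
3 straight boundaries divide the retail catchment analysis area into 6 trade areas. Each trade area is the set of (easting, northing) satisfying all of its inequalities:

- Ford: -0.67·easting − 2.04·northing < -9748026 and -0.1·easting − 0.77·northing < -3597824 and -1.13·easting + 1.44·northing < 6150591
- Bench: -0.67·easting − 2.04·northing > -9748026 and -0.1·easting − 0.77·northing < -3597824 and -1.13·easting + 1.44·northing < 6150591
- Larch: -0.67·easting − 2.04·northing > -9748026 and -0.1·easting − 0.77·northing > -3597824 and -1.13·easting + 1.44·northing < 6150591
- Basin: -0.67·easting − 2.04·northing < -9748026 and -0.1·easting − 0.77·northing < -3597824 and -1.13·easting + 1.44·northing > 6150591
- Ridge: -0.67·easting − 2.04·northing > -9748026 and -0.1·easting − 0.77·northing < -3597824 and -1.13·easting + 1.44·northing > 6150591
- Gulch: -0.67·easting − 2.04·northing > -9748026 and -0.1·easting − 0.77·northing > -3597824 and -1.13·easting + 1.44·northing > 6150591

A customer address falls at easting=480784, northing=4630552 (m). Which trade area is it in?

Ford

-0.67·480784 − 2.04·4630552 = -9768451.360, which is < -9748026
-0.1·480784 − 0.77·4630552 = -3613603.440, which is < -3597824
-1.13·480784 + 1.44·4630552 = 6124708.960, which is < 6150591
This sign pattern matches Ford.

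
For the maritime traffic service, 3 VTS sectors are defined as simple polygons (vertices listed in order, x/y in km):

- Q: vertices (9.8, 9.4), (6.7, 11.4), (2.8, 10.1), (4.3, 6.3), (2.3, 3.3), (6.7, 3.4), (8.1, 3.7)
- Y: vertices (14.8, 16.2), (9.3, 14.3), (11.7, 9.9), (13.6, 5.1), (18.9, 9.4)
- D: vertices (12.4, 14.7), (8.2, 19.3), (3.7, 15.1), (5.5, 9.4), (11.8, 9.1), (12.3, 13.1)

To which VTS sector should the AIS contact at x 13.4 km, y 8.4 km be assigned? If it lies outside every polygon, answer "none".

Cast a ray rightward from (13.4, 8.4). For each polygon, the edges (by vertex number in listed order) whose endpoints lie on opposite sides of y = 8.4, where each meets that height, and whether that is right or left of the point:
Q: 3–4 at x≈3.47 (left), 7–1 at x≈9.50 (left) → 0 crossings.
Y: 3–4 at x≈12.29 (left), 4–5 at x≈17.67 (right) → 1 crossing.
D: no edge straddles that height → 0 crossings.
Only Y has an odd count, so the point is inside Y.

Y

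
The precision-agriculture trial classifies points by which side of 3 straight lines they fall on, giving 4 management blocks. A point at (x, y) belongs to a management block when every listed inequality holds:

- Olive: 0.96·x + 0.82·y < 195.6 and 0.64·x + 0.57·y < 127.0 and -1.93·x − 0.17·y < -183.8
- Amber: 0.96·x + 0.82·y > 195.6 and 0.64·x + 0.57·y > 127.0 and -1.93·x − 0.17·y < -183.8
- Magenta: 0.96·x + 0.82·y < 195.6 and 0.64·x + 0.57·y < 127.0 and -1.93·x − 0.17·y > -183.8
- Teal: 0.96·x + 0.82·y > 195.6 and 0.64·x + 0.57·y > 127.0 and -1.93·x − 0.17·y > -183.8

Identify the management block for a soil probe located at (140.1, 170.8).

0.96·140.1 + 0.82·170.8 = 274.552, which is > 195.6
0.64·140.1 + 0.57·170.8 = 187.020, which is > 127.0
-1.93·140.1 − 0.17·170.8 = -299.429, which is < -183.8
This sign pattern matches Amber.

Amber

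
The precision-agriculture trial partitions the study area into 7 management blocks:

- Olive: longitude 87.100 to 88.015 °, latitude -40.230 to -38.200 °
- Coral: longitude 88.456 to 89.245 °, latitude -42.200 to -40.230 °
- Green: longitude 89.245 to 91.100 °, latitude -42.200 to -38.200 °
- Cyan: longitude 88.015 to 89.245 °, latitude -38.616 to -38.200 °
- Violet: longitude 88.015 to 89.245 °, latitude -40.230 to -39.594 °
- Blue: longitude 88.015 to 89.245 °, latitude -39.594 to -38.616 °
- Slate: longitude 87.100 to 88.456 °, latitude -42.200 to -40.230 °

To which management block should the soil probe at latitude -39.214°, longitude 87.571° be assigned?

Olive

The point has longitude = 87.571 and latitude = -39.214.
Only Olive satisfies 87.100 ≤ longitude ≤ 88.015 and -40.230 ≤ latitude ≤ -38.200.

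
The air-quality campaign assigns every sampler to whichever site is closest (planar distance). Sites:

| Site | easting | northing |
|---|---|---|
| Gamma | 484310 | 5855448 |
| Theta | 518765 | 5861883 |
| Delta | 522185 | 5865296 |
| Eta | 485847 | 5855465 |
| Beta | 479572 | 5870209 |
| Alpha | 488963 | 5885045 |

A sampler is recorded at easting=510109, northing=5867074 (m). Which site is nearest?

Squared distances to each site:
Gamma: 800752277.000; Theta: 101872817.000; Delta: 148991060.000; Eta: 723413525.000; Beta: 942336594.000; Alpha: 770110157.000.
Minimum at Theta.

Theta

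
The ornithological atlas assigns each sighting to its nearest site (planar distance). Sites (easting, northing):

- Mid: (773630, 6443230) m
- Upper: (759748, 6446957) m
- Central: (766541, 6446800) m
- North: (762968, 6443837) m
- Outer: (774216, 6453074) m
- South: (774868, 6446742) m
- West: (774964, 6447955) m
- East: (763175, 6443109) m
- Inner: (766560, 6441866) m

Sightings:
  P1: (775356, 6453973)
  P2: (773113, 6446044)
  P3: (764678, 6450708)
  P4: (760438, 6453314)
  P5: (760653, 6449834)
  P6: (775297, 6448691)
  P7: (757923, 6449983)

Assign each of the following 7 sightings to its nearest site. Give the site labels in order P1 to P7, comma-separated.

P1 → Outer (d²=2107801.00)
P2 → South (d²=3567229.00)
P3 → Central (d²=18743233.00)
P4 → Upper (d²=40887549.00)
P5 → Upper (d²=9096154.00)
P6 → West (d²=652585.00)
P7 → Upper (d²=12487301.00)

Outer, South, Central, Upper, Upper, West, Upper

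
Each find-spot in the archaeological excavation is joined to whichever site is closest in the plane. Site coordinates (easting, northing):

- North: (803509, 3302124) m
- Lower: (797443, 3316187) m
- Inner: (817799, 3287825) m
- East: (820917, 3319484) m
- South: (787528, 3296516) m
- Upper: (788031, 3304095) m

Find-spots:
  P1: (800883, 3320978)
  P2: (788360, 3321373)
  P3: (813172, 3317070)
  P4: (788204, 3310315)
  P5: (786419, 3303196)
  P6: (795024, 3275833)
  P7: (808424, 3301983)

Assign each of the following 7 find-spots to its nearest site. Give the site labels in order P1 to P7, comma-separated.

P1 → Lower (d²=34787281.00)
P2 → Lower (d²=109395485.00)
P3 → East (d²=65812421.00)
P4 → Upper (d²=38718329.00)
P5 → Upper (d²=3406745.00)
P6 → South (d²=483976505.00)
P7 → North (d²=24177106.00)

Lower, Lower, East, Upper, Upper, South, North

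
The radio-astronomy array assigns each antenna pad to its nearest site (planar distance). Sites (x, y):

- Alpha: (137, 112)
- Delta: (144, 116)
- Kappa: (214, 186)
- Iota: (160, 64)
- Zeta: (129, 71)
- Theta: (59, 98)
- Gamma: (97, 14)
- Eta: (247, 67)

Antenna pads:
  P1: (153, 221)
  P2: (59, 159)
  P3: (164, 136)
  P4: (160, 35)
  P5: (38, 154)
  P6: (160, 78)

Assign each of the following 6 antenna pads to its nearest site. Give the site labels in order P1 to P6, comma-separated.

Kappa, Theta, Delta, Iota, Theta, Iota

P1 → Kappa (d²=4946.00)
P2 → Theta (d²=3721.00)
P3 → Delta (d²=800.00)
P4 → Iota (d²=841.00)
P5 → Theta (d²=3577.00)
P6 → Iota (d²=196.00)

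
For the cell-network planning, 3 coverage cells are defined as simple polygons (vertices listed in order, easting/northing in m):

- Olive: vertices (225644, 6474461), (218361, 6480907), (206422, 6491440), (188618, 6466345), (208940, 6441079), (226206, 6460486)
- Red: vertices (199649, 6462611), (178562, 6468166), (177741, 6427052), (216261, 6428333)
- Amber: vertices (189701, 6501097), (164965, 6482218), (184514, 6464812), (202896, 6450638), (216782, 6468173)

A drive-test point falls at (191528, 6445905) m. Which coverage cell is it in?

Cast a ray rightward from (191528, 6445905). For each polygon, the edges (by vertex number in listed order) whose endpoints lie on opposite sides of northing = 6445905, where each meets that height, and whether that is right or left of the point:
Olive: 4–5 at easting≈205058.3 (right), 5–6 at easting≈213233.6 (right) → 2 crossings.
Red: 2–3 at easting≈178117.5 (left), 4–1 at easting≈207745.2 (right) → 1 crossing.
Amber: no edge straddles that height → 0 crossings.
Only Red has an odd count, so the point is inside Red.

Red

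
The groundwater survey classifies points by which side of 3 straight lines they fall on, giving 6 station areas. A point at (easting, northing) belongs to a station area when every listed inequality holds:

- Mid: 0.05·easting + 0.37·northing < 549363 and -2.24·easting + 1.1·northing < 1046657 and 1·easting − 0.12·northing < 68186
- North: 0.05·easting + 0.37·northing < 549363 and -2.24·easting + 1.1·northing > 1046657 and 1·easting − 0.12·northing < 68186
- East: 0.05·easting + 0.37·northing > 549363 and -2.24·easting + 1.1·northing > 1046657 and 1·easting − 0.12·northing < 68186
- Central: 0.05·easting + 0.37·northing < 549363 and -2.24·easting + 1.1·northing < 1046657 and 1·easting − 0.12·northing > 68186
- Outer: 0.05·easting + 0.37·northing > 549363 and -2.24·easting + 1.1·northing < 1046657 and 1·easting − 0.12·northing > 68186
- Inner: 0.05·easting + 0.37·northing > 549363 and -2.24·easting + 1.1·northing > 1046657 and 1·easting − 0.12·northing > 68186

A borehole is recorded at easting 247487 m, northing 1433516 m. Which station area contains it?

Central

0.05·247487 + 0.37·1433516 = 542775.270, which is < 549363
-2.24·247487 + 1.1·1433516 = 1022496.720, which is < 1046657
1·247487 − 0.12·1433516 = 75465.080, which is > 68186
This sign pattern matches Central.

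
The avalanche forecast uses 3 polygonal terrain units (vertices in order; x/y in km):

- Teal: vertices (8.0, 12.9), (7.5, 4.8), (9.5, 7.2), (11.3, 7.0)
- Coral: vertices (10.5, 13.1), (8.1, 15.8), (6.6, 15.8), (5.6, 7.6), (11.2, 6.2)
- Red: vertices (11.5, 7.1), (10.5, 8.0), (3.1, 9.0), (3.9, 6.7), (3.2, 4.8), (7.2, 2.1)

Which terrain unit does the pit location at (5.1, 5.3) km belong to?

Cast a ray rightward from (5.1, 5.3). For each polygon, the edges (by vertex number in listed order) whose endpoints lie on opposite sides of y = 5.3, where each meets that height, and whether that is right or left of the point:
Teal: 1–2 at x≈7.53 (right), 2–3 at x≈7.92 (right) → 2 crossings.
Coral: no edge straddles that height → 0 crossings.
Red: 4–5 at x≈3.38 (left), 6–1 at x≈9.95 (right) → 1 crossing.
Only Red has an odd count, so the point is inside Red.

Red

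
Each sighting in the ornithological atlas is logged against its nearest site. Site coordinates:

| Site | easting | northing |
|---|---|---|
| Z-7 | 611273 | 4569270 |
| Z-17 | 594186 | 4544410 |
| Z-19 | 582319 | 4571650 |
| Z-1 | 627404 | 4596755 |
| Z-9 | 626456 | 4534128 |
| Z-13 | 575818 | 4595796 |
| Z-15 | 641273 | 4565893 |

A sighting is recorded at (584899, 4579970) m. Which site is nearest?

Squared distances to each site:
Z-7: 810077876.000; Z-17: 1350761969.000; Z-19: 75878800.000; Z-1: 2088411250.000; Z-9: 3828473213.000; Z-13: 332926837.000; Z-15: 3376189805.000.
Minimum at Z-19.

Z-19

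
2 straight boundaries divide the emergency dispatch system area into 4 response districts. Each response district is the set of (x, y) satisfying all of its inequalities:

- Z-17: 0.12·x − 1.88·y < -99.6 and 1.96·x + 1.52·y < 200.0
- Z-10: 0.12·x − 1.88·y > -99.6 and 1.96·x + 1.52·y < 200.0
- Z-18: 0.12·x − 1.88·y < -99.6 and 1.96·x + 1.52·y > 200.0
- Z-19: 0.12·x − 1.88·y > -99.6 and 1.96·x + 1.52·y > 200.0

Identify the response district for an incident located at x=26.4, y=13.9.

Z-10

0.12·26.4 − 1.88·13.9 = -22.964, which is > -99.6
1.96·26.4 + 1.52·13.9 = 72.872, which is < 200.0
This sign pattern matches Z-10.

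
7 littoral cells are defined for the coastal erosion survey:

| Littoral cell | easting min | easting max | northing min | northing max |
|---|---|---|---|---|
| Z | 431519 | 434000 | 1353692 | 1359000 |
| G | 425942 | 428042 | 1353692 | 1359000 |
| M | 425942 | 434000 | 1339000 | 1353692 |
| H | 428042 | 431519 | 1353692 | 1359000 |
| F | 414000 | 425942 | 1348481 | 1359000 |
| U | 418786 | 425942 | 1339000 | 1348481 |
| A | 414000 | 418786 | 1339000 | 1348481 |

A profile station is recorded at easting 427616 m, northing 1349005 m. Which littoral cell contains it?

M

The point has easting = 427616 and northing = 1349005.
Only M satisfies 425942 ≤ easting ≤ 434000 and 1339000 ≤ northing ≤ 1353692.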